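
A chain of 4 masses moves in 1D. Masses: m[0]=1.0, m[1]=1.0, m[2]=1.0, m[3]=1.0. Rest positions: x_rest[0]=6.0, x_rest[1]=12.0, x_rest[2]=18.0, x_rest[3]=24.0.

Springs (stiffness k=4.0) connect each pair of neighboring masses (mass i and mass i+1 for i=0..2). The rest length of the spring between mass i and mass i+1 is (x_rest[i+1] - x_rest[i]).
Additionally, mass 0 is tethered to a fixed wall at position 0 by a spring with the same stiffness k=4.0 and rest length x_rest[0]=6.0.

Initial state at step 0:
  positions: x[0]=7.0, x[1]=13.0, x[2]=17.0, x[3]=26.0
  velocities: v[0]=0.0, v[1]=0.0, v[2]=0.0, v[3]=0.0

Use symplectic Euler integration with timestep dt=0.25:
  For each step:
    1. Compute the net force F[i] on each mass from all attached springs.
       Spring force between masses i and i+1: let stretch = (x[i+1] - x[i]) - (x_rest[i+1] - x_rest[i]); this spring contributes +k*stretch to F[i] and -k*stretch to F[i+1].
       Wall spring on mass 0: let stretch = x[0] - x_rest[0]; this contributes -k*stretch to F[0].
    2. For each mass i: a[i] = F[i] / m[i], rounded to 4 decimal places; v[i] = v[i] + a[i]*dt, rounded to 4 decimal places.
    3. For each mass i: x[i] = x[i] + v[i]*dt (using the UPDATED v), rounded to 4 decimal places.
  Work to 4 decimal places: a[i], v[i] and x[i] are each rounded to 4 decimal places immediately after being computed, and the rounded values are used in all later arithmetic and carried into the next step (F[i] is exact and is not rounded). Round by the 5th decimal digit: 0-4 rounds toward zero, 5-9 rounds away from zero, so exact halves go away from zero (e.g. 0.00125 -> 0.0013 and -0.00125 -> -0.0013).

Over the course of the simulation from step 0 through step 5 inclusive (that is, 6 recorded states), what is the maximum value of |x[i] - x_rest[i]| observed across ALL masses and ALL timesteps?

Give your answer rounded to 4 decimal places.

Answer: 2.5313

Derivation:
Step 0: x=[7.0000 13.0000 17.0000 26.0000] v=[0.0000 0.0000 0.0000 0.0000]
Step 1: x=[6.7500 12.5000 18.2500 25.2500] v=[-1.0000 -2.0000 5.0000 -3.0000]
Step 2: x=[6.2500 12.0000 19.8125 24.2500] v=[-2.0000 -2.0000 6.2500 -4.0000]
Step 3: x=[5.6250 12.0156 20.5313 23.6406] v=[-2.5000 0.0625 2.8750 -2.4375]
Step 4: x=[5.1914 12.5625 19.8985 23.7539] v=[-1.7344 2.1876 -2.5314 0.4532]
Step 5: x=[5.3027 13.1006 18.3955 24.4034] v=[0.4453 2.1525 -6.0120 2.5978]
Max displacement = 2.5313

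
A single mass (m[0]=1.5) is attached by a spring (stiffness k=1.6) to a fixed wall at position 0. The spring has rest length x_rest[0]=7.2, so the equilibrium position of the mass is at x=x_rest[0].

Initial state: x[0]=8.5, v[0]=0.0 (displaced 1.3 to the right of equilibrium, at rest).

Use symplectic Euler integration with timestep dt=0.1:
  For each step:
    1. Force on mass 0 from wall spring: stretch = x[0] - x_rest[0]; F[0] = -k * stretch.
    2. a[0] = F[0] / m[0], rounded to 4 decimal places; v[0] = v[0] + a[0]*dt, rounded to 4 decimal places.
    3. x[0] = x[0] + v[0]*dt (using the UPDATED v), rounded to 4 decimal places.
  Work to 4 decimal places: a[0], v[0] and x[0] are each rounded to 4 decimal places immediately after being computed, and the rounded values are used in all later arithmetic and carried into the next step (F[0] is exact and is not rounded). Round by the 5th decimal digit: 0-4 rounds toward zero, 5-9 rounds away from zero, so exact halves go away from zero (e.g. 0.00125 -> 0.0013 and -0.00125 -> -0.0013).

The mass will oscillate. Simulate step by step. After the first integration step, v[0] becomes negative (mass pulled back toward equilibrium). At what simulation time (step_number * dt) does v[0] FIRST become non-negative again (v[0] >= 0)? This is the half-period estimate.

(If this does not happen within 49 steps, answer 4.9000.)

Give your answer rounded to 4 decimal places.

Answer: 3.1000

Derivation:
Step 0: x=[8.5000] v=[0.0000]
Step 1: x=[8.4861] v=[-0.1387]
Step 2: x=[8.4585] v=[-0.2759]
Step 3: x=[8.4175] v=[-0.4101]
Step 4: x=[8.3635] v=[-0.5400]
Step 5: x=[8.2971] v=[-0.6641]
Step 6: x=[8.2190] v=[-0.7811]
Step 7: x=[8.1300] v=[-0.8898]
Step 8: x=[8.0311] v=[-0.9890]
Step 9: x=[7.9233] v=[-1.0777]
Step 10: x=[7.8078] v=[-1.1549]
Step 11: x=[7.6858] v=[-1.2197]
Step 12: x=[7.5587] v=[-1.2715]
Step 13: x=[7.4277] v=[-1.3098]
Step 14: x=[7.2943] v=[-1.3341]
Step 15: x=[7.1599] v=[-1.3442]
Step 16: x=[7.0259] v=[-1.3399]
Step 17: x=[6.8938] v=[-1.3213]
Step 18: x=[6.7649] v=[-1.2886]
Step 19: x=[6.6407] v=[-1.2422]
Step 20: x=[6.5225] v=[-1.1825]
Step 21: x=[6.4115] v=[-1.1102]
Step 22: x=[6.3089] v=[-1.0261]
Step 23: x=[6.2158] v=[-0.9311]
Step 24: x=[6.1332] v=[-0.8261]
Step 25: x=[6.0620] v=[-0.7123]
Step 26: x=[6.0029] v=[-0.5909]
Step 27: x=[5.9566] v=[-0.4632]
Step 28: x=[5.9235] v=[-0.3306]
Step 29: x=[5.9041] v=[-0.1944]
Step 30: x=[5.8985] v=[-0.0562]
Step 31: x=[5.9068] v=[0.0826]
First v>=0 after going negative at step 31, time=3.1000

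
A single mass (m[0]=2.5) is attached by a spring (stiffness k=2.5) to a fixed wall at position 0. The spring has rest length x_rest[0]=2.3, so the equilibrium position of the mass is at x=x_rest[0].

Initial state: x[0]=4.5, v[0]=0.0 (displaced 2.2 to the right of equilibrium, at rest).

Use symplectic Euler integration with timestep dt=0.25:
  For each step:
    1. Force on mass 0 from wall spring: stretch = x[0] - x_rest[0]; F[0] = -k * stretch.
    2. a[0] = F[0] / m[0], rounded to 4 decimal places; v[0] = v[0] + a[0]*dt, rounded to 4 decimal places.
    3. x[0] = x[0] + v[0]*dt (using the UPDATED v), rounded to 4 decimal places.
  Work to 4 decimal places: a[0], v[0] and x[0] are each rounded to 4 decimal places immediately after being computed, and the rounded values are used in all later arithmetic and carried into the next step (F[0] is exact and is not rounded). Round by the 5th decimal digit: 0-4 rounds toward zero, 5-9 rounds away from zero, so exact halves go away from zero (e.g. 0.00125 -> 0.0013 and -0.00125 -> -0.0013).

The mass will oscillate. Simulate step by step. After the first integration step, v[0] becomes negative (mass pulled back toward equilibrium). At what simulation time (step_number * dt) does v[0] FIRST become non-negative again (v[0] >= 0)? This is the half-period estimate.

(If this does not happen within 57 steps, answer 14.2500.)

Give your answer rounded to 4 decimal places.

Answer: 3.2500

Derivation:
Step 0: x=[4.5000] v=[0.0000]
Step 1: x=[4.3625] v=[-0.5500]
Step 2: x=[4.0961] v=[-1.0656]
Step 3: x=[3.7175] v=[-1.5146]
Step 4: x=[3.2503] v=[-1.8690]
Step 5: x=[2.7237] v=[-2.1066]
Step 6: x=[2.1706] v=[-2.2125]
Step 7: x=[1.6256] v=[-2.1802]
Step 8: x=[1.1227] v=[-2.0116]
Step 9: x=[0.6934] v=[-1.7173]
Step 10: x=[0.3645] v=[-1.3157]
Step 11: x=[0.1566] v=[-0.8318]
Step 12: x=[0.0826] v=[-0.2960]
Step 13: x=[0.1472] v=[0.2584]
First v>=0 after going negative at step 13, time=3.2500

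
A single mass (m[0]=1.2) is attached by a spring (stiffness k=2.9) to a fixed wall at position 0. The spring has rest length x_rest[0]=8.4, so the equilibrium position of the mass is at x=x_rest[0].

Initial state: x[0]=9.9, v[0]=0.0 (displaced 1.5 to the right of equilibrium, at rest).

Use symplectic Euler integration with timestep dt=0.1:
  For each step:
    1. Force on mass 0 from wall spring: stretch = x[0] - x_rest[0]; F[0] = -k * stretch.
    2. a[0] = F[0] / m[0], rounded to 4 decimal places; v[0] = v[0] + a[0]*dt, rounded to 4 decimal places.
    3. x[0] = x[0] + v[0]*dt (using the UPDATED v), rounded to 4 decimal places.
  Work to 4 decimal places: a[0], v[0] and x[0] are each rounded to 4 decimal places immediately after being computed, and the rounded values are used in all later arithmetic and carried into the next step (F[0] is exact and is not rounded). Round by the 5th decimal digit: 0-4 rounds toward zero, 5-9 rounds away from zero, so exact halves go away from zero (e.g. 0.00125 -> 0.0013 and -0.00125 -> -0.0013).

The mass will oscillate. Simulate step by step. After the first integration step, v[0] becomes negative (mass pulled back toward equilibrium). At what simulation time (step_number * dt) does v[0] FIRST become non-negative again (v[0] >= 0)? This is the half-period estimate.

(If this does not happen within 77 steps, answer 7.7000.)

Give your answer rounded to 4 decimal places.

Step 0: x=[9.9000] v=[0.0000]
Step 1: x=[9.8638] v=[-0.3625]
Step 2: x=[9.7922] v=[-0.7163]
Step 3: x=[9.6869] v=[-1.0528]
Step 4: x=[9.5505] v=[-1.3638]
Step 5: x=[9.3863] v=[-1.6418]
Step 6: x=[9.1983] v=[-1.8802]
Step 7: x=[8.9910] v=[-2.0731]
Step 8: x=[8.7694] v=[-2.2159]
Step 9: x=[8.5389] v=[-2.3052]
Step 10: x=[8.3050] v=[-2.3388]
Step 11: x=[8.0734] v=[-2.3158]
Step 12: x=[7.8497] v=[-2.2369]
Step 13: x=[7.6393] v=[-2.1039]
Step 14: x=[7.4473] v=[-1.9201]
Step 15: x=[7.2783] v=[-1.6899]
Step 16: x=[7.1364] v=[-1.4188]
Step 17: x=[7.0251] v=[-1.1134]
Step 18: x=[6.9470] v=[-0.7811]
Step 19: x=[6.9040] v=[-0.4300]
Step 20: x=[6.8972] v=[-0.0685]
Step 21: x=[6.9267] v=[0.2947]
First v>=0 after going negative at step 21, time=2.1000

Answer: 2.1000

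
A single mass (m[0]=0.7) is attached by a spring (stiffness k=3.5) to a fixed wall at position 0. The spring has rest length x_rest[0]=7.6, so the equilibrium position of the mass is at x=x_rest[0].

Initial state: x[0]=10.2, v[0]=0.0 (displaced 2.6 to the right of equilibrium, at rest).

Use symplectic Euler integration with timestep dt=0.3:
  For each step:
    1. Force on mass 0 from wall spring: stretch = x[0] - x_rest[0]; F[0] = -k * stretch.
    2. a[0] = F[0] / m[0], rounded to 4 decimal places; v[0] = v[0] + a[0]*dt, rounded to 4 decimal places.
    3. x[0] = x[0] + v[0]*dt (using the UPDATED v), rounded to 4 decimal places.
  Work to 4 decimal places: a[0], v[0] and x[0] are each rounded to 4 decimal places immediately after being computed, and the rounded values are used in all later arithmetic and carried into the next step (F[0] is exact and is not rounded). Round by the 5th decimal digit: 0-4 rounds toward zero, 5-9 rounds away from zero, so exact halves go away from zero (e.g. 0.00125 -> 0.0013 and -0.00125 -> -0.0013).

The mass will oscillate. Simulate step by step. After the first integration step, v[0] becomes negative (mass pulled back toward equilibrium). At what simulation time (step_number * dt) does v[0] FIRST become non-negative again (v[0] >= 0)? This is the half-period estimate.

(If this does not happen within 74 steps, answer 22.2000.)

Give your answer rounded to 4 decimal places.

Step 0: x=[10.2000] v=[0.0000]
Step 1: x=[9.0300] v=[-3.9000]
Step 2: x=[7.2165] v=[-6.0450]
Step 3: x=[5.5756] v=[-5.4698]
Step 4: x=[4.8456] v=[-2.4332]
Step 5: x=[5.3551] v=[1.6984]
First v>=0 after going negative at step 5, time=1.5000

Answer: 1.5000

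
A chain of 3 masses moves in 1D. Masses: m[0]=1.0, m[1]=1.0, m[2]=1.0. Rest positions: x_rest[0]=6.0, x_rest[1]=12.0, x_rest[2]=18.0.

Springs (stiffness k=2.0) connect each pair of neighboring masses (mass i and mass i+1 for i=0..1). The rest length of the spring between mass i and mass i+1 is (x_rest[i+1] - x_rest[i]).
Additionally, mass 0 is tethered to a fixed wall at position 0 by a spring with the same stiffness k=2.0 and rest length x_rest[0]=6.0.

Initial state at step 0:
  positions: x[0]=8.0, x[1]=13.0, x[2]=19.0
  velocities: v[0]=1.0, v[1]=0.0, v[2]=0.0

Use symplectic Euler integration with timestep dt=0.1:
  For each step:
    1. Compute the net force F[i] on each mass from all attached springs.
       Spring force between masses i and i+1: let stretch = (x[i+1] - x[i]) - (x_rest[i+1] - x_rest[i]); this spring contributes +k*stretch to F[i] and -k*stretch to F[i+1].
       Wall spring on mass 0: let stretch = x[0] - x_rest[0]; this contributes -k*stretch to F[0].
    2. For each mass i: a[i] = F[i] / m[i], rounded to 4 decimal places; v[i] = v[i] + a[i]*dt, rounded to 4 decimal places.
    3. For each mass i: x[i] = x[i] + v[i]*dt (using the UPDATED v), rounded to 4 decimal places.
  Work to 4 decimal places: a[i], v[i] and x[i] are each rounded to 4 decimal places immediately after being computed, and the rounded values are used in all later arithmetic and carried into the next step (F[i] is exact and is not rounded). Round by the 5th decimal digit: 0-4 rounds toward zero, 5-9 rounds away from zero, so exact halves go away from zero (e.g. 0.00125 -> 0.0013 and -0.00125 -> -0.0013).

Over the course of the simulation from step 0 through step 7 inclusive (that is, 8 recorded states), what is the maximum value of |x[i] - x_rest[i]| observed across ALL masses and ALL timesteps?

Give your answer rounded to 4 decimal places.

Step 0: x=[8.0000 13.0000 19.0000] v=[1.0000 0.0000 0.0000]
Step 1: x=[8.0400 13.0200 19.0000] v=[0.4000 0.2000 0.0000]
Step 2: x=[8.0188 13.0600 19.0004] v=[-0.2120 0.4000 0.0040]
Step 3: x=[7.9381 13.1180 19.0020] v=[-0.8075 0.5798 0.0159]
Step 4: x=[7.8022 13.1901 19.0059] v=[-1.3591 0.7206 0.0391]
Step 5: x=[7.6180 13.2707 19.0135] v=[-1.8420 0.8062 0.0759]
Step 6: x=[7.3945 13.3531 19.0262] v=[-2.2351 0.8242 0.1273]
Step 7: x=[7.1423 13.4298 19.0455] v=[-2.5223 0.7671 0.1927]
Max displacement = 2.0400

Answer: 2.0400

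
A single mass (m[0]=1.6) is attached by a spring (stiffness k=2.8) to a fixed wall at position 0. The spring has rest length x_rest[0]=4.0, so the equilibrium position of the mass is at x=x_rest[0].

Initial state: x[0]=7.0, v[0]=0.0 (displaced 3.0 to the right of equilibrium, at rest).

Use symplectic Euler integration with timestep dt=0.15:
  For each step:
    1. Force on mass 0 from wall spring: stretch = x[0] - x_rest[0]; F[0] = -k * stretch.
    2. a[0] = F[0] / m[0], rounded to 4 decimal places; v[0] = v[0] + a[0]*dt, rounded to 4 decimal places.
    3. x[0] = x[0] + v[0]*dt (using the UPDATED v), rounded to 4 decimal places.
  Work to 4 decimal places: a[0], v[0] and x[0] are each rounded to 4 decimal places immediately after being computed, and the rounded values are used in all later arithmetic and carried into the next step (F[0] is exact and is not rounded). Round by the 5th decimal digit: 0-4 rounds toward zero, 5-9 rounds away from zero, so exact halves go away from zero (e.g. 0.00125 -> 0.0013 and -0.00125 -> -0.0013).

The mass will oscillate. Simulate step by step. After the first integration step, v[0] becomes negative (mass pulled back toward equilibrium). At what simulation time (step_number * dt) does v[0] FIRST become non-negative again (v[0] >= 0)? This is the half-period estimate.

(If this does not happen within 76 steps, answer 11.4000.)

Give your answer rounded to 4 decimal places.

Step 0: x=[7.0000] v=[0.0000]
Step 1: x=[6.8819] v=[-0.7875]
Step 2: x=[6.6503] v=[-1.5440]
Step 3: x=[6.3143] v=[-2.2397]
Step 4: x=[5.8872] v=[-2.8472]
Step 5: x=[5.3858] v=[-3.3426]
Step 6: x=[4.8298] v=[-3.7064]
Step 7: x=[4.2412] v=[-3.9242]
Step 8: x=[3.6431] v=[-3.9875]
Step 9: x=[3.0590] v=[-3.8938]
Step 10: x=[2.5120] v=[-3.6468]
Step 11: x=[2.0236] v=[-3.2562]
Step 12: x=[1.6130] v=[-2.7374]
Step 13: x=[1.2964] v=[-2.1108]
Step 14: x=[1.0862] v=[-1.4011]
Step 15: x=[0.9908] v=[-0.6362]
Step 16: x=[1.0139] v=[0.1537]
First v>=0 after going negative at step 16, time=2.4000

Answer: 2.4000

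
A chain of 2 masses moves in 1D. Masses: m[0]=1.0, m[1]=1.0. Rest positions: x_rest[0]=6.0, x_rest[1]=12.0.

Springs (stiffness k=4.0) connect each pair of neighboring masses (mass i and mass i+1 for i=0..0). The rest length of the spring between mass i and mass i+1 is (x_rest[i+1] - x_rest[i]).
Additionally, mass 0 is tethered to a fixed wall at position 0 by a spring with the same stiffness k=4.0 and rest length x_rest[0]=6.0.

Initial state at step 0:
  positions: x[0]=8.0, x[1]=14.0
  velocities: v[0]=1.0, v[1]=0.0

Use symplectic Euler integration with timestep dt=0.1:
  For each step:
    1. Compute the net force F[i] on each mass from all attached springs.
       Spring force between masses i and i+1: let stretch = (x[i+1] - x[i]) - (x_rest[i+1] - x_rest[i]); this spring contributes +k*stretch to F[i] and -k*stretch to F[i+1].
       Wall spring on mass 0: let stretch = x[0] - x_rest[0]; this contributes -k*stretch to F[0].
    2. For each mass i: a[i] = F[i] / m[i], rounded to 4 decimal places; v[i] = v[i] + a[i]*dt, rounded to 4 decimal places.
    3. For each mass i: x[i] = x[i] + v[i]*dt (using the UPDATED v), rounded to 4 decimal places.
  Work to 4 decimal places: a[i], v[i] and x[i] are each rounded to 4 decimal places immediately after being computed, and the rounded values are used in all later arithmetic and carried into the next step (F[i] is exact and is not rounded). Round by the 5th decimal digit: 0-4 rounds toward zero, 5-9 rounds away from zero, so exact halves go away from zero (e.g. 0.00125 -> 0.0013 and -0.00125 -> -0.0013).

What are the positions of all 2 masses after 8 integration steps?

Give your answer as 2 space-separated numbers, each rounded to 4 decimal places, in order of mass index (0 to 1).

Step 0: x=[8.0000 14.0000] v=[1.0000 0.0000]
Step 1: x=[8.0200 14.0000] v=[0.2000 0.0000]
Step 2: x=[7.9584 14.0008] v=[-0.6160 0.0080]
Step 3: x=[7.8202 13.9999] v=[-1.3824 -0.0090]
Step 4: x=[7.6163 13.9918] v=[-2.0386 -0.0809]
Step 5: x=[7.3628 13.9687] v=[-2.5349 -0.2311]
Step 6: x=[7.0790 13.9214] v=[-2.8377 -0.4735]
Step 7: x=[6.7858 13.8404] v=[-2.9323 -0.8105]
Step 8: x=[6.5033 13.7172] v=[-2.8248 -1.2323]

Answer: 6.5033 13.7172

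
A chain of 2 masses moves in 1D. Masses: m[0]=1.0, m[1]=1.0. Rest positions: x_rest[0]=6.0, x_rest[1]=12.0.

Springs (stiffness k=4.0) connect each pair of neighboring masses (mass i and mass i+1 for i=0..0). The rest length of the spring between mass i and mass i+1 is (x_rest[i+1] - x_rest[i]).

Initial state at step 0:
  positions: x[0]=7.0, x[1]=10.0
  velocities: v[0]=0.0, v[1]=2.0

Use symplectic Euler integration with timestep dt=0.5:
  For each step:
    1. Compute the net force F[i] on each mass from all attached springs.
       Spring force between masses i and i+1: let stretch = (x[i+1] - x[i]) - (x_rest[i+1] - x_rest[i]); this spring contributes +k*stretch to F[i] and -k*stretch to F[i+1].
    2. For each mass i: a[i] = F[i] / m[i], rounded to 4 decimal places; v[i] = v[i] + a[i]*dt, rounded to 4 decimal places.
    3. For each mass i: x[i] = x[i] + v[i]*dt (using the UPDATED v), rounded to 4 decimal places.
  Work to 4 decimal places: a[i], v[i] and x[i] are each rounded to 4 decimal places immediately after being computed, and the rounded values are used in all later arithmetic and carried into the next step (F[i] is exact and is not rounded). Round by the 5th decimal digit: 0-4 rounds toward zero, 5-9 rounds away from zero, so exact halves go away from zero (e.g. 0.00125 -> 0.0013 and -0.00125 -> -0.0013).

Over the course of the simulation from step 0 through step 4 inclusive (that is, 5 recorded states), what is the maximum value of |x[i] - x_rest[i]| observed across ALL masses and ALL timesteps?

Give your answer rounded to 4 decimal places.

Step 0: x=[7.0000 10.0000] v=[0.0000 2.0000]
Step 1: x=[4.0000 14.0000] v=[-6.0000 8.0000]
Step 2: x=[5.0000 14.0000] v=[2.0000 0.0000]
Step 3: x=[9.0000 11.0000] v=[8.0000 -6.0000]
Step 4: x=[9.0000 12.0000] v=[0.0000 2.0000]
Max displacement = 3.0000

Answer: 3.0000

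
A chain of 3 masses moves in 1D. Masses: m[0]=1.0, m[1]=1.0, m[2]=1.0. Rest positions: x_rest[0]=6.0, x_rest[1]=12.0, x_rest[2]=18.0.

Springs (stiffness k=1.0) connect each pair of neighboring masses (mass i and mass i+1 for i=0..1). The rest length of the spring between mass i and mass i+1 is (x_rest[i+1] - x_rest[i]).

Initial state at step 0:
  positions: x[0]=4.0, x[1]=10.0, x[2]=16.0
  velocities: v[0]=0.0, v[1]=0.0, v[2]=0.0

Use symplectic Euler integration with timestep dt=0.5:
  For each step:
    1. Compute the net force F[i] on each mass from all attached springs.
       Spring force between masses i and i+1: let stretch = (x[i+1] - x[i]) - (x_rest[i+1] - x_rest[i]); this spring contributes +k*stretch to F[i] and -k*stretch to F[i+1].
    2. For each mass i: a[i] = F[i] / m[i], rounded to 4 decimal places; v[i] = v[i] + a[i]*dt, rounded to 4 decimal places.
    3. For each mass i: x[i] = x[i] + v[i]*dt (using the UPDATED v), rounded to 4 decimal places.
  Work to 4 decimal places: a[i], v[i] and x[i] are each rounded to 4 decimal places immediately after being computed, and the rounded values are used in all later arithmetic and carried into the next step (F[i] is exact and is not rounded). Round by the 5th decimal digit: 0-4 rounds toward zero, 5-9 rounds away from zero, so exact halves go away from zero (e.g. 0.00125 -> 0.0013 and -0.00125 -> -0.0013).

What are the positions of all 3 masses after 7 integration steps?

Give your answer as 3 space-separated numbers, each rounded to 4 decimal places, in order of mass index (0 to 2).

Step 0: x=[4.0000 10.0000 16.0000] v=[0.0000 0.0000 0.0000]
Step 1: x=[4.0000 10.0000 16.0000] v=[0.0000 0.0000 0.0000]
Step 2: x=[4.0000 10.0000 16.0000] v=[0.0000 0.0000 0.0000]
Step 3: x=[4.0000 10.0000 16.0000] v=[0.0000 0.0000 0.0000]
Step 4: x=[4.0000 10.0000 16.0000] v=[0.0000 0.0000 0.0000]
Step 5: x=[4.0000 10.0000 16.0000] v=[0.0000 0.0000 0.0000]
Step 6: x=[4.0000 10.0000 16.0000] v=[0.0000 0.0000 0.0000]
Step 7: x=[4.0000 10.0000 16.0000] v=[0.0000 0.0000 0.0000]

Answer: 4.0000 10.0000 16.0000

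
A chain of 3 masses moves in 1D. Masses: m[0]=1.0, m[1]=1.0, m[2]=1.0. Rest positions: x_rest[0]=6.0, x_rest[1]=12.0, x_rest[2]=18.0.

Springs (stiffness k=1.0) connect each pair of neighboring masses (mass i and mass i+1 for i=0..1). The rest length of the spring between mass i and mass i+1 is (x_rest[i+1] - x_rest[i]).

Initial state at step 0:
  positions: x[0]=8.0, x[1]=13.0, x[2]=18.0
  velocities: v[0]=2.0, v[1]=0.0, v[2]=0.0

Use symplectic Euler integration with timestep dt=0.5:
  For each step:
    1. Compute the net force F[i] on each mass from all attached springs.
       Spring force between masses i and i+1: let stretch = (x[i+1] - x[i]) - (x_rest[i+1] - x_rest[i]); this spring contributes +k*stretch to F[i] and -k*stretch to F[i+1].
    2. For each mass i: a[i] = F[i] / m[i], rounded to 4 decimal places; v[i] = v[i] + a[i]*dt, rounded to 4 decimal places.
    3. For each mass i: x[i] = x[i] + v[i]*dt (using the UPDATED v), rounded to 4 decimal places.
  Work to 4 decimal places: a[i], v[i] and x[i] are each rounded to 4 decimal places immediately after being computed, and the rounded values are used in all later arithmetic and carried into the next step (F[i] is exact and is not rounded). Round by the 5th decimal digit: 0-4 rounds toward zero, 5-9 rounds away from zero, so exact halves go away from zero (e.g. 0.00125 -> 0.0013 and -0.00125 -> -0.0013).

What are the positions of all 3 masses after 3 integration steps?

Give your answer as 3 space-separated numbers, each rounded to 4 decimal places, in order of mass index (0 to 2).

Step 0: x=[8.0000 13.0000 18.0000] v=[2.0000 0.0000 0.0000]
Step 1: x=[8.7500 13.0000 18.2500] v=[1.5000 0.0000 0.5000]
Step 2: x=[9.0625 13.2500 18.6875] v=[0.6250 0.5000 0.8750]
Step 3: x=[8.9219 13.8125 19.2657] v=[-0.2813 1.1250 1.1563]

Answer: 8.9219 13.8125 19.2657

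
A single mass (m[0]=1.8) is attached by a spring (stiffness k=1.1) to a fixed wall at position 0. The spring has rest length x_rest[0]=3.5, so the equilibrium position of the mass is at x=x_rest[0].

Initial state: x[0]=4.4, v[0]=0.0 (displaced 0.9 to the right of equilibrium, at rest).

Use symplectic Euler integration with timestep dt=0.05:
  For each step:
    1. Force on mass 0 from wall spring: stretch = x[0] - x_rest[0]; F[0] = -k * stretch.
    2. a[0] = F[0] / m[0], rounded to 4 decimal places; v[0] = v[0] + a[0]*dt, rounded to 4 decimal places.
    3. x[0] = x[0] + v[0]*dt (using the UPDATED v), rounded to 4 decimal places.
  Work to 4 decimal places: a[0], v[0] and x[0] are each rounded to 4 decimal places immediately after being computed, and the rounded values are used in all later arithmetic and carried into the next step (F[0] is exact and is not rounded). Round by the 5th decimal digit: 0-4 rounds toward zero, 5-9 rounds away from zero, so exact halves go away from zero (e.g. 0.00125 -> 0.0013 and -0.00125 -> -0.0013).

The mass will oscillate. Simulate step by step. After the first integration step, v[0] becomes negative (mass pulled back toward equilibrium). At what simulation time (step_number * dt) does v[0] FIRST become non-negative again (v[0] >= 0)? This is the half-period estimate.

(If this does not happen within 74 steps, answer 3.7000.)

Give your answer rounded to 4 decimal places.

Answer: 3.7000

Derivation:
Step 0: x=[4.4000] v=[0.0000]
Step 1: x=[4.3986] v=[-0.0275]
Step 2: x=[4.3959] v=[-0.0550]
Step 3: x=[4.3918] v=[-0.0824]
Step 4: x=[4.3863] v=[-0.1097]
Step 5: x=[4.3795] v=[-0.1368]
Step 6: x=[4.3713] v=[-0.1637]
Step 7: x=[4.3618] v=[-0.1903]
Step 8: x=[4.3510] v=[-0.2166]
Step 9: x=[4.3389] v=[-0.2426]
Step 10: x=[4.3255] v=[-0.2682]
Step 11: x=[4.3108] v=[-0.2934]
Step 12: x=[4.2949] v=[-0.3182]
Step 13: x=[4.2778] v=[-0.3425]
Step 14: x=[4.2595] v=[-0.3663]
Step 15: x=[4.2400] v=[-0.3895]
Step 16: x=[4.2194] v=[-0.4121]
Step 17: x=[4.1977] v=[-0.4341]
Step 18: x=[4.1749] v=[-0.4554]
Step 19: x=[4.1511] v=[-0.4760]
Step 20: x=[4.1263] v=[-0.4959]
Step 21: x=[4.1006] v=[-0.5150]
Step 22: x=[4.0739] v=[-0.5334]
Step 23: x=[4.0464] v=[-0.5509]
Step 24: x=[4.0180] v=[-0.5676]
Step 25: x=[3.9888] v=[-0.5834]
Step 26: x=[3.9589] v=[-0.5983]
Step 27: x=[3.9283] v=[-0.6123]
Step 28: x=[3.8970] v=[-0.6254]
Step 29: x=[3.8651] v=[-0.6375]
Step 30: x=[3.8327] v=[-0.6487]
Step 31: x=[3.7998] v=[-0.6589]
Step 32: x=[3.7664] v=[-0.6681]
Step 33: x=[3.7326] v=[-0.6762]
Step 34: x=[3.6984] v=[-0.6833]
Step 35: x=[3.6639] v=[-0.6894]
Step 36: x=[3.6292] v=[-0.6944]
Step 37: x=[3.5943] v=[-0.6984]
Step 38: x=[3.5592] v=[-0.7013]
Step 39: x=[3.5240] v=[-0.7031]
Step 40: x=[3.4888] v=[-0.7038]
Step 41: x=[3.4536] v=[-0.7035]
Step 42: x=[3.4185] v=[-0.7021]
Step 43: x=[3.3835] v=[-0.6996]
Step 44: x=[3.3487] v=[-0.6960]
Step 45: x=[3.3141] v=[-0.6914]
Step 46: x=[3.2798] v=[-0.6857]
Step 47: x=[3.2459] v=[-0.6790]
Step 48: x=[3.2123] v=[-0.6712]
Step 49: x=[3.1792] v=[-0.6624]
Step 50: x=[3.1466] v=[-0.6526]
Step 51: x=[3.1145] v=[-0.6418]
Step 52: x=[3.0830] v=[-0.6300]
Step 53: x=[3.0521] v=[-0.6173]
Step 54: x=[3.0219] v=[-0.6036]
Step 55: x=[2.9925] v=[-0.5890]
Step 56: x=[2.9638] v=[-0.5735]
Step 57: x=[2.9359] v=[-0.5571]
Step 58: x=[2.9089] v=[-0.5399]
Step 59: x=[2.8828] v=[-0.5218]
Step 60: x=[2.8577] v=[-0.5029]
Step 61: x=[2.8335] v=[-0.4833]
Step 62: x=[2.8104] v=[-0.4629]
Step 63: x=[2.7883] v=[-0.4418]
Step 64: x=[2.7673] v=[-0.4201]
Step 65: x=[2.7474] v=[-0.3977]
Step 66: x=[2.7287] v=[-0.3747]
Step 67: x=[2.7111] v=[-0.3511]
Step 68: x=[2.6948] v=[-0.3270]
Step 69: x=[2.6797] v=[-0.3024]
Step 70: x=[2.6658] v=[-0.2773]
Step 71: x=[2.6532] v=[-0.2518]
Step 72: x=[2.6419] v=[-0.2259]
Step 73: x=[2.6319] v=[-0.1997]
Step 74: x=[2.6232] v=[-0.1732]
v[0] did not become non-negative within 74 steps; using fallback time=3.7000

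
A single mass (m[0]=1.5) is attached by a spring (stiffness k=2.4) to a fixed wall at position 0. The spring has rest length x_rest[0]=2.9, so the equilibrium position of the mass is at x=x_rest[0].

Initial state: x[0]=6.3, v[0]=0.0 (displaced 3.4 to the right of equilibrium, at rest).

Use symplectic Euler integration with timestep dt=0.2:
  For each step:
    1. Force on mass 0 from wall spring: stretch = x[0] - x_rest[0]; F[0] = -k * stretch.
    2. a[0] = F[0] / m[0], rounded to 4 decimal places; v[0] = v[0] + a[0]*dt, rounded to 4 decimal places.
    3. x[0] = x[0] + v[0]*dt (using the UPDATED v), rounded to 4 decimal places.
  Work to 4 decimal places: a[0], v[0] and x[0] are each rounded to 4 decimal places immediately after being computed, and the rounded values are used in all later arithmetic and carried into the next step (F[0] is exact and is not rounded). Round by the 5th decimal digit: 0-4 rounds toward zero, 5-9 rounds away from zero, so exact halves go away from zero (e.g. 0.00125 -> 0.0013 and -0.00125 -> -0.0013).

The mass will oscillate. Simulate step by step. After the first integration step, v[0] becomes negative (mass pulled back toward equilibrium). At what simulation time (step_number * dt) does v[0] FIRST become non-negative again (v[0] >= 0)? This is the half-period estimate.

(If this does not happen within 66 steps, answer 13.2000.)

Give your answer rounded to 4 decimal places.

Answer: 2.6000

Derivation:
Step 0: x=[6.3000] v=[0.0000]
Step 1: x=[6.0824] v=[-1.0880]
Step 2: x=[5.6611] v=[-2.1064]
Step 3: x=[5.0631] v=[-2.9900]
Step 4: x=[4.3267] v=[-3.6822]
Step 5: x=[3.4990] v=[-4.1387]
Step 6: x=[2.6329] v=[-4.3304]
Step 7: x=[1.7839] v=[-4.2449]
Step 8: x=[1.0064] v=[-3.8877]
Step 9: x=[0.3501] v=[-3.2817]
Step 10: x=[-0.1430] v=[-2.4657]
Step 11: x=[-0.4414] v=[-1.4919]
Step 12: x=[-0.5259] v=[-0.4227]
Step 13: x=[-0.3912] v=[0.6736]
First v>=0 after going negative at step 13, time=2.6000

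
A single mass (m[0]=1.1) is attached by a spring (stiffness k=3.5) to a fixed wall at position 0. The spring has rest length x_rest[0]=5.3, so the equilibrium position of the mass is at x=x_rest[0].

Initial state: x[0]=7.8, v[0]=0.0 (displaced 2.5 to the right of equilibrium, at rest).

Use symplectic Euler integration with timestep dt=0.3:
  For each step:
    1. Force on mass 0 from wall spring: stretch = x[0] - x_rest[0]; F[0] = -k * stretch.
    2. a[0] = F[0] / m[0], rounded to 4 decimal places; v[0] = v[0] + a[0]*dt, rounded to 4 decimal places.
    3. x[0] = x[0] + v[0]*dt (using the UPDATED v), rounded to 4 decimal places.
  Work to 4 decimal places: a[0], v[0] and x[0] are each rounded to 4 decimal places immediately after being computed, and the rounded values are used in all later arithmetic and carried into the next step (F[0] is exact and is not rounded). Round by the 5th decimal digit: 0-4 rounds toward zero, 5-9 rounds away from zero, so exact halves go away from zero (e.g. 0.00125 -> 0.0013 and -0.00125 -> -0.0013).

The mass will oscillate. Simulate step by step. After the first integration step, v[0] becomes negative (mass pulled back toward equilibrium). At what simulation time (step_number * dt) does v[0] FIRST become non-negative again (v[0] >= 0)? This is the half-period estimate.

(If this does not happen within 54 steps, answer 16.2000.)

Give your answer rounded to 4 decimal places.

Step 0: x=[7.8000] v=[0.0000]
Step 1: x=[7.0841] v=[-2.3864]
Step 2: x=[5.8573] v=[-4.0894]
Step 3: x=[4.4709] v=[-4.6214]
Step 4: x=[3.3219] v=[-3.8300]
Step 5: x=[2.7394] v=[-1.9418]
Step 6: x=[2.8901] v=[0.5024]
First v>=0 after going negative at step 6, time=1.8000

Answer: 1.8000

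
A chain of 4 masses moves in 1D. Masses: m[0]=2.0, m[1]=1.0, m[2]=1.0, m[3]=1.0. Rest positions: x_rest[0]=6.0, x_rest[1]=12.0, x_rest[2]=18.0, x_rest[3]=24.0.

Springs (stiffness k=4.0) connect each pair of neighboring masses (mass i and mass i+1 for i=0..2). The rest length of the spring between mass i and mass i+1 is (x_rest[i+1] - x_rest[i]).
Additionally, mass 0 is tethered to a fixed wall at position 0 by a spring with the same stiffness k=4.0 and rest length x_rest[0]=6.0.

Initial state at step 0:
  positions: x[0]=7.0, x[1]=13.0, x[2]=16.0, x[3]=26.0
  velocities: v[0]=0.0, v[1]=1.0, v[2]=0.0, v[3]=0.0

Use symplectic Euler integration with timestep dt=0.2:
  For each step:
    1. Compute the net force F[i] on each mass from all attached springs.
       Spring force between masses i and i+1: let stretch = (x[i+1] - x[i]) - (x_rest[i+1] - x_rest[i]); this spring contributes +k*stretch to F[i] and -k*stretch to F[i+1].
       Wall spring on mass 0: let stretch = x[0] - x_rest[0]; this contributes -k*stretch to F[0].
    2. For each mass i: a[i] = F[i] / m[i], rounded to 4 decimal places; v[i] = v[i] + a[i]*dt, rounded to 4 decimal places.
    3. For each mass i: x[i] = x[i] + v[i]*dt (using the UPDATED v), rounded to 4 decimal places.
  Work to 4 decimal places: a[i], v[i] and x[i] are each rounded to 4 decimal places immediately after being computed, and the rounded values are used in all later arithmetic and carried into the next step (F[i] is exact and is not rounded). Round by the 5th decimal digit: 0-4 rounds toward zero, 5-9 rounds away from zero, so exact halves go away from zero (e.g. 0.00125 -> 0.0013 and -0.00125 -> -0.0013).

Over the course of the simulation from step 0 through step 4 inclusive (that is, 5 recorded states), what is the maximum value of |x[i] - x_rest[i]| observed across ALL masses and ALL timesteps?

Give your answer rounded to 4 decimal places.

Answer: 3.0854

Derivation:
Step 0: x=[7.0000 13.0000 16.0000 26.0000] v=[0.0000 1.0000 0.0000 0.0000]
Step 1: x=[6.9200 12.7200 17.1200 25.3600] v=[-0.4000 -1.4000 5.6000 -3.2000]
Step 2: x=[6.7504 12.2160 18.8544 24.3616] v=[-0.8480 -2.5200 8.6720 -4.9920]
Step 3: x=[6.4780 11.8996 20.4078 23.4420] v=[-1.3619 -1.5818 7.7670 -4.5978]
Step 4: x=[6.1211 12.0771 21.0854 22.9970] v=[-1.7845 0.8875 3.3878 -2.2252]
Max displacement = 3.0854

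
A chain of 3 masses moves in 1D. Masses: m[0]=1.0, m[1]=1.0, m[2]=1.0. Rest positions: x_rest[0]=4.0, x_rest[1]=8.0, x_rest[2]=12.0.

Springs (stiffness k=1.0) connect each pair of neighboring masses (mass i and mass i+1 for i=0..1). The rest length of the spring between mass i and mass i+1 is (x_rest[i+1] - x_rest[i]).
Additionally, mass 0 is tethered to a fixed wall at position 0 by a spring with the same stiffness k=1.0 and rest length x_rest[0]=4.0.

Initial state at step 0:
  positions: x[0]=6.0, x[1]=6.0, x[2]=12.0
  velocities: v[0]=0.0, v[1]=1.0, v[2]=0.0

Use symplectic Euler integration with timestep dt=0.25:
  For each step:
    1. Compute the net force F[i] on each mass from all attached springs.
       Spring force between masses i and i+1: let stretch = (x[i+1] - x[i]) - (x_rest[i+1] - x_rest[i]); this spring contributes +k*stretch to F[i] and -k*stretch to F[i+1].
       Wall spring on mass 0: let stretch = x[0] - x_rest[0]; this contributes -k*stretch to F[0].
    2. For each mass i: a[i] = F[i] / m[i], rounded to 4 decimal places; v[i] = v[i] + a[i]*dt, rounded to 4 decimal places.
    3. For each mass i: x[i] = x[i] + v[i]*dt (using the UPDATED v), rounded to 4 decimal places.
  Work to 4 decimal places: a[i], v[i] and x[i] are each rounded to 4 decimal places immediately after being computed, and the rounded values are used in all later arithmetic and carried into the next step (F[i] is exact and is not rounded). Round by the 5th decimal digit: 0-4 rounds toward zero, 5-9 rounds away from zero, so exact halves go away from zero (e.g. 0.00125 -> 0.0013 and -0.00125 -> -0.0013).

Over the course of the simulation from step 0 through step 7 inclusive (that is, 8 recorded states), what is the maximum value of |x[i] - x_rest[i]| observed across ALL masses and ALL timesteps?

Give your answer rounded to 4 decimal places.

Step 0: x=[6.0000 6.0000 12.0000] v=[0.0000 1.0000 0.0000]
Step 1: x=[5.6250 6.6250 11.8750] v=[-1.5000 2.5000 -0.5000]
Step 2: x=[4.9609 7.5156 11.6719] v=[-2.6563 3.5625 -0.8125]
Step 3: x=[4.1464 8.5063 11.4590] v=[-3.2579 3.9629 -0.8516]
Step 4: x=[3.3453 9.4091 11.3116] v=[-3.2045 3.6111 -0.5898]
Step 5: x=[2.7141 10.0518 11.2953] v=[-2.5249 2.5708 -0.0654]
Step 6: x=[2.3719 10.3136 11.4512] v=[-1.3690 1.0473 0.6237]
Step 7: x=[2.3778 10.1502 11.7860] v=[0.0235 -0.6537 1.3393]
Max displacement = 2.3136

Answer: 2.3136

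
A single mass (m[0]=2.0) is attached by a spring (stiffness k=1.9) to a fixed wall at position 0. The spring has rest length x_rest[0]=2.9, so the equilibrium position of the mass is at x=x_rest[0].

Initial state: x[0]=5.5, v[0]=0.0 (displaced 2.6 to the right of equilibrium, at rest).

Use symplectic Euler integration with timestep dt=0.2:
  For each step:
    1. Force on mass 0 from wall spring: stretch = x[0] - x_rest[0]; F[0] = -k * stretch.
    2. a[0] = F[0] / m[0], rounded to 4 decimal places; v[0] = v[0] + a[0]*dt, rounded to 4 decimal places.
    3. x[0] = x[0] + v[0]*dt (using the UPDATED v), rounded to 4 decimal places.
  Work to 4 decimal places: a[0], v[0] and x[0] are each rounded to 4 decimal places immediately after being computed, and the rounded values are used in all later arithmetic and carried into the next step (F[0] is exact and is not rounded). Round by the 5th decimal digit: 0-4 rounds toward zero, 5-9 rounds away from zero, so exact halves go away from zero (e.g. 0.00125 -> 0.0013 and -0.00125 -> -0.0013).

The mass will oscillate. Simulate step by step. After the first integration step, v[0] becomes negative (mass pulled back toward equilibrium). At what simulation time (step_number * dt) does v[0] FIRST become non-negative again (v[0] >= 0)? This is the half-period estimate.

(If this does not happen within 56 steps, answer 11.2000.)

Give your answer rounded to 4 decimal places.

Step 0: x=[5.5000] v=[0.0000]
Step 1: x=[5.4012] v=[-0.4940]
Step 2: x=[5.2074] v=[-0.9692]
Step 3: x=[4.9259] v=[-1.4076]
Step 4: x=[4.5674] v=[-1.7925]
Step 5: x=[4.1455] v=[-2.1093]
Step 6: x=[3.6763] v=[-2.3459]
Step 7: x=[3.1776] v=[-2.4934]
Step 8: x=[2.6684] v=[-2.5461]
Step 9: x=[2.1680] v=[-2.5021]
Step 10: x=[1.6954] v=[-2.3630]
Step 11: x=[1.2686] v=[-2.1341]
Step 12: x=[0.9038] v=[-1.8241]
Step 13: x=[0.6148] v=[-1.4448]
Step 14: x=[0.4127] v=[-1.0106]
Step 15: x=[0.3051] v=[-0.5380]
Step 16: x=[0.2961] v=[-0.0450]
Step 17: x=[0.3860] v=[0.4497]
First v>=0 after going negative at step 17, time=3.4000

Answer: 3.4000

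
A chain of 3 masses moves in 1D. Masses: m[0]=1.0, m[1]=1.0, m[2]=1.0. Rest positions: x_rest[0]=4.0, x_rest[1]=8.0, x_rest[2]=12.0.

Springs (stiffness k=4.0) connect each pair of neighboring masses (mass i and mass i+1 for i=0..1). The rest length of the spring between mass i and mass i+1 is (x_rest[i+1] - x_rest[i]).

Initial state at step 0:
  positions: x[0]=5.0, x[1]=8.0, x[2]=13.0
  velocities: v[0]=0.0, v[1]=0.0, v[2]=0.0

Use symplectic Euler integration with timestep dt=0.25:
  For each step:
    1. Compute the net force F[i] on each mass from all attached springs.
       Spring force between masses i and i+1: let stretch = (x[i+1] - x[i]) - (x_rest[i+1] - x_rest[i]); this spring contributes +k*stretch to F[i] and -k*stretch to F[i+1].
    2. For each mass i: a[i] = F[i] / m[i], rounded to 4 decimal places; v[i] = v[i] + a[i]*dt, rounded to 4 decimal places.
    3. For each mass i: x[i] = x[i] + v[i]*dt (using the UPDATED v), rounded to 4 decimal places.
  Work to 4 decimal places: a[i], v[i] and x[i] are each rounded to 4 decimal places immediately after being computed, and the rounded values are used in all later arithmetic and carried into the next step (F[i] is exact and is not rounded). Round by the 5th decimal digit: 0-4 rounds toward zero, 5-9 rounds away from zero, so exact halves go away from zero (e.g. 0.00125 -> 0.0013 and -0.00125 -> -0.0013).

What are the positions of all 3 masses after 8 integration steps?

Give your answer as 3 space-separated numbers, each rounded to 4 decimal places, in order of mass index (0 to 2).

Step 0: x=[5.0000 8.0000 13.0000] v=[0.0000 0.0000 0.0000]
Step 1: x=[4.7500 8.5000 12.7500] v=[-1.0000 2.0000 -1.0000]
Step 2: x=[4.4375 9.1250 12.4375] v=[-1.2500 2.5000 -1.2500]
Step 3: x=[4.2969 9.4063 12.2969] v=[-0.5625 1.1250 -0.5625]
Step 4: x=[4.4336 9.1329 12.4336] v=[0.5469 -1.0938 0.5469]
Step 5: x=[4.7452 8.5098 12.7452] v=[1.2462 -2.4924 1.2462]
Step 6: x=[4.9979 8.0044 12.9979] v=[1.0108 -2.0216 1.0108]
Step 7: x=[5.0022 7.9958 13.0022] v=[0.0173 -0.0346 0.0173]
Step 8: x=[4.7549 8.4904 12.7549] v=[-0.9891 1.9782 -0.9891]

Answer: 4.7549 8.4904 12.7549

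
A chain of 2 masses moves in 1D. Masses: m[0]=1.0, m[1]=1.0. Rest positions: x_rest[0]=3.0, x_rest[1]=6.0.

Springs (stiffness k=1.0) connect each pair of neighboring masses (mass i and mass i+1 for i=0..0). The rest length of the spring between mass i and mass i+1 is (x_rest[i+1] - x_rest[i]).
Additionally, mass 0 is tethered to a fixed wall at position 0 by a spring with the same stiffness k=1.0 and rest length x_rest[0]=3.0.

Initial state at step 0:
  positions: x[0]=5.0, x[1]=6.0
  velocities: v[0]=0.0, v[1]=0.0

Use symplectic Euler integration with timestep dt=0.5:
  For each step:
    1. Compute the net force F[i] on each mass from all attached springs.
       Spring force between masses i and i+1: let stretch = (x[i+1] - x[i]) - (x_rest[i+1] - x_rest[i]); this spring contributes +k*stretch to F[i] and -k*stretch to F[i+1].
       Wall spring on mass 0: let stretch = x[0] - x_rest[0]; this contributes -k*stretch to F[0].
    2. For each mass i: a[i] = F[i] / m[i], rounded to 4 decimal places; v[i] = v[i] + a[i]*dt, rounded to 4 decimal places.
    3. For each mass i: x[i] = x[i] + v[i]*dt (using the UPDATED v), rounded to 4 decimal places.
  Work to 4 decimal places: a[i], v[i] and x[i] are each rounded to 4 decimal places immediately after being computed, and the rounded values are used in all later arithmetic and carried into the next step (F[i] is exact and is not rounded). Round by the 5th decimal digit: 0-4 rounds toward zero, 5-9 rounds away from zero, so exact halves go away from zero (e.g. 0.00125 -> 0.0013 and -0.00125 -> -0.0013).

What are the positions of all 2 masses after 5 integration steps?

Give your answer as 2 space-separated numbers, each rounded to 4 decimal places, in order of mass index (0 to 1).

Answer: 2.7168 6.0059

Derivation:
Step 0: x=[5.0000 6.0000] v=[0.0000 0.0000]
Step 1: x=[4.0000 6.5000] v=[-2.0000 1.0000]
Step 2: x=[2.6250 7.1250] v=[-2.7500 1.2500]
Step 3: x=[1.7188 7.3750] v=[-1.8125 0.5000]
Step 4: x=[1.7969 6.9610] v=[0.1562 -0.8281]
Step 5: x=[2.7168 6.0059] v=[1.8398 -1.9102]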